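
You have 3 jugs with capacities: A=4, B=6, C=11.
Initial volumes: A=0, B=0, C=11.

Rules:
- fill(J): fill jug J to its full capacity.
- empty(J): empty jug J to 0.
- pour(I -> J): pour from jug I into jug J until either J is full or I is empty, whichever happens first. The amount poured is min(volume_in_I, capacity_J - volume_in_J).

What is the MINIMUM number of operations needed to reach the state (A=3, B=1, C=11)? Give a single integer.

BFS from (A=0, B=0, C=11). One shortest path:
  1. fill(A) -> (A=4 B=0 C=11)
  2. pour(C -> B) -> (A=4 B=6 C=5)
  3. empty(B) -> (A=4 B=0 C=5)
  4. pour(C -> B) -> (A=4 B=5 C=0)
  5. pour(A -> B) -> (A=3 B=6 C=0)
  6. pour(B -> C) -> (A=3 B=0 C=6)
  7. fill(B) -> (A=3 B=6 C=6)
  8. pour(B -> C) -> (A=3 B=1 C=11)
Reached target in 8 moves.

Answer: 8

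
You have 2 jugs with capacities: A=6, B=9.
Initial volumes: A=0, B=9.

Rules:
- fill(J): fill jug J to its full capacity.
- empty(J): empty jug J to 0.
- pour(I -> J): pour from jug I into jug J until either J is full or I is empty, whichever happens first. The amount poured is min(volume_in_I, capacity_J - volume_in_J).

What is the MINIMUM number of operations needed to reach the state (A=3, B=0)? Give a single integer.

Answer: 3

Derivation:
BFS from (A=0, B=9). One shortest path:
  1. pour(B -> A) -> (A=6 B=3)
  2. empty(A) -> (A=0 B=3)
  3. pour(B -> A) -> (A=3 B=0)
Reached target in 3 moves.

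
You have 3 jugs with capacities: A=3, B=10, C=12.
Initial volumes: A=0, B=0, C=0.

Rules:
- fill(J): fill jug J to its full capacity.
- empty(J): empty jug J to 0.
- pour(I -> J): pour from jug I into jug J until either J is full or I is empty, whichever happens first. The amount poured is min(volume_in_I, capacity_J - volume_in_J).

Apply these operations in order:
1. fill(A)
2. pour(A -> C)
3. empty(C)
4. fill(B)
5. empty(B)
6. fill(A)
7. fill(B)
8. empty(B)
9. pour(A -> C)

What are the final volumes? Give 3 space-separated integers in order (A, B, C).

Step 1: fill(A) -> (A=3 B=0 C=0)
Step 2: pour(A -> C) -> (A=0 B=0 C=3)
Step 3: empty(C) -> (A=0 B=0 C=0)
Step 4: fill(B) -> (A=0 B=10 C=0)
Step 5: empty(B) -> (A=0 B=0 C=0)
Step 6: fill(A) -> (A=3 B=0 C=0)
Step 7: fill(B) -> (A=3 B=10 C=0)
Step 8: empty(B) -> (A=3 B=0 C=0)
Step 9: pour(A -> C) -> (A=0 B=0 C=3)

Answer: 0 0 3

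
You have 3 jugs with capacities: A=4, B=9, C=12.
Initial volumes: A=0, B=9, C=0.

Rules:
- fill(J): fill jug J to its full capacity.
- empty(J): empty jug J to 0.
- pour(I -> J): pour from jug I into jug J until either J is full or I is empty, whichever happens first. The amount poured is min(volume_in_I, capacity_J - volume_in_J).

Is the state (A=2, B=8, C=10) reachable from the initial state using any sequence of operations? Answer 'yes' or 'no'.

BFS explored all 386 reachable states.
Reachable set includes: (0,0,0), (0,0,1), (0,0,2), (0,0,3), (0,0,4), (0,0,5), (0,0,6), (0,0,7), (0,0,8), (0,0,9), (0,0,10), (0,0,11) ...
Target (A=2, B=8, C=10) not in reachable set → no.

Answer: no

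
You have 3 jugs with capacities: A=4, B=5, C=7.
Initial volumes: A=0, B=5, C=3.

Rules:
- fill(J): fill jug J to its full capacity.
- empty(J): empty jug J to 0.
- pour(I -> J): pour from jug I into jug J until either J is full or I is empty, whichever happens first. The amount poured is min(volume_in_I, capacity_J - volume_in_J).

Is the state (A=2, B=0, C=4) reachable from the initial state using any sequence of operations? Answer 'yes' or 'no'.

Answer: yes

Derivation:
BFS from (A=0, B=5, C=3):
  1. fill(A) -> (A=4 B=5 C=3)
  2. empty(B) -> (A=4 B=0 C=3)
  3. pour(C -> B) -> (A=4 B=3 C=0)
  4. pour(A -> C) -> (A=0 B=3 C=4)
  5. fill(A) -> (A=4 B=3 C=4)
  6. pour(A -> B) -> (A=2 B=5 C=4)
  7. empty(B) -> (A=2 B=0 C=4)
Target reached → yes.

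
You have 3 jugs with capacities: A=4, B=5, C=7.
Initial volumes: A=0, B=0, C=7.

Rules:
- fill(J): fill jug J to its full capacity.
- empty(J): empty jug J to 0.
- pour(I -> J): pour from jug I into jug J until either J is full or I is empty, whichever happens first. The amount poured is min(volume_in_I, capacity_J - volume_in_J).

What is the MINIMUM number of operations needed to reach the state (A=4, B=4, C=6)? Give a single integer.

Answer: 5

Derivation:
BFS from (A=0, B=0, C=7). One shortest path:
  1. pour(C -> A) -> (A=4 B=0 C=3)
  2. pour(A -> B) -> (A=0 B=4 C=3)
  3. pour(C -> A) -> (A=3 B=4 C=0)
  4. fill(C) -> (A=3 B=4 C=7)
  5. pour(C -> A) -> (A=4 B=4 C=6)
Reached target in 5 moves.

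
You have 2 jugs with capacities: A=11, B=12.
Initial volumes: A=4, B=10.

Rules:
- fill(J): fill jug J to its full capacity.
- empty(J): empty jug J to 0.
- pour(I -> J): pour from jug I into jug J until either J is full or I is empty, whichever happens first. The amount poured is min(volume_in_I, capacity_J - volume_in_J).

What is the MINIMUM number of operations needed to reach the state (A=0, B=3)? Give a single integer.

BFS from (A=4, B=10). One shortest path:
  1. pour(B -> A) -> (A=11 B=3)
  2. empty(A) -> (A=0 B=3)
Reached target in 2 moves.

Answer: 2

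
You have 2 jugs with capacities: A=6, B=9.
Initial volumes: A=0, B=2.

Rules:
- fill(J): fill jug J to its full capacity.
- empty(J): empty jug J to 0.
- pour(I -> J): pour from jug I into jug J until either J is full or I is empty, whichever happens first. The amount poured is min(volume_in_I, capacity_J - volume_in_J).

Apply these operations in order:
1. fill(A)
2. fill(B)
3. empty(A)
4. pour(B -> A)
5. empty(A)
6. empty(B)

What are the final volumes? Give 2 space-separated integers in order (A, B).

Answer: 0 0

Derivation:
Step 1: fill(A) -> (A=6 B=2)
Step 2: fill(B) -> (A=6 B=9)
Step 3: empty(A) -> (A=0 B=9)
Step 4: pour(B -> A) -> (A=6 B=3)
Step 5: empty(A) -> (A=0 B=3)
Step 6: empty(B) -> (A=0 B=0)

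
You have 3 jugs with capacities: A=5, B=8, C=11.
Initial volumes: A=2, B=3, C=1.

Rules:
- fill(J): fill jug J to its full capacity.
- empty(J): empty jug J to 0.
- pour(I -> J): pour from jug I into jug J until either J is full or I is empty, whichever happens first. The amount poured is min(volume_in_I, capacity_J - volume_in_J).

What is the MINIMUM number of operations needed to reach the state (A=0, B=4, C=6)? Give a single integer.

BFS from (A=2, B=3, C=1). One shortest path:
  1. empty(A) -> (A=0 B=3 C=1)
  2. pour(C -> B) -> (A=0 B=4 C=0)
  3. fill(C) -> (A=0 B=4 C=11)
  4. pour(C -> A) -> (A=5 B=4 C=6)
  5. empty(A) -> (A=0 B=4 C=6)
Reached target in 5 moves.

Answer: 5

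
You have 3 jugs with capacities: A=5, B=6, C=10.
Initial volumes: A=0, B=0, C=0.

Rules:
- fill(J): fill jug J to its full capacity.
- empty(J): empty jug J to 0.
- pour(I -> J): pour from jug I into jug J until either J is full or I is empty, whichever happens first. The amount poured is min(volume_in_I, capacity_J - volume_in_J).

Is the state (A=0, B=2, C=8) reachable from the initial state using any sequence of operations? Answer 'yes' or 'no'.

BFS from (A=0, B=0, C=0):
  1. fill(C) -> (A=0 B=0 C=10)
  2. pour(C -> B) -> (A=0 B=6 C=4)
  3. pour(B -> A) -> (A=5 B=1 C=4)
  4. pour(A -> C) -> (A=0 B=1 C=9)
  5. pour(B -> A) -> (A=1 B=0 C=9)
  6. pour(C -> B) -> (A=1 B=6 C=3)
  7. pour(B -> A) -> (A=5 B=2 C=3)
  8. pour(A -> C) -> (A=0 B=2 C=8)
Target reached → yes.

Answer: yes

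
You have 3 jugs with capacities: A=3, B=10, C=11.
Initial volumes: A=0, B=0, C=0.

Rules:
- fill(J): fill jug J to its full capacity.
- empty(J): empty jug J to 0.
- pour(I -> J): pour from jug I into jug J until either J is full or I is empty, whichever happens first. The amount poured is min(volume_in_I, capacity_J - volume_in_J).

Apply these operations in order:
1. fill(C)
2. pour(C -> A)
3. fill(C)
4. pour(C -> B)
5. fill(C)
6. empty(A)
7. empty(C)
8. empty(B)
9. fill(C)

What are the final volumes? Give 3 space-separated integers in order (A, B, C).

Step 1: fill(C) -> (A=0 B=0 C=11)
Step 2: pour(C -> A) -> (A=3 B=0 C=8)
Step 3: fill(C) -> (A=3 B=0 C=11)
Step 4: pour(C -> B) -> (A=3 B=10 C=1)
Step 5: fill(C) -> (A=3 B=10 C=11)
Step 6: empty(A) -> (A=0 B=10 C=11)
Step 7: empty(C) -> (A=0 B=10 C=0)
Step 8: empty(B) -> (A=0 B=0 C=0)
Step 9: fill(C) -> (A=0 B=0 C=11)

Answer: 0 0 11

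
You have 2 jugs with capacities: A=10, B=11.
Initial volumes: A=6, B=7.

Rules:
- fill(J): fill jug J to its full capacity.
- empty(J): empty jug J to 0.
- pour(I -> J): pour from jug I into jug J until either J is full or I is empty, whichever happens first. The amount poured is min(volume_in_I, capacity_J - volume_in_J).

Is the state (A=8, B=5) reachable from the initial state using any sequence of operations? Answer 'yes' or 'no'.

Answer: no

Derivation:
BFS explored all 43 reachable states.
Reachable set includes: (0,0), (0,1), (0,2), (0,3), (0,4), (0,5), (0,6), (0,7), (0,8), (0,9), (0,10), (0,11) ...
Target (A=8, B=5) not in reachable set → no.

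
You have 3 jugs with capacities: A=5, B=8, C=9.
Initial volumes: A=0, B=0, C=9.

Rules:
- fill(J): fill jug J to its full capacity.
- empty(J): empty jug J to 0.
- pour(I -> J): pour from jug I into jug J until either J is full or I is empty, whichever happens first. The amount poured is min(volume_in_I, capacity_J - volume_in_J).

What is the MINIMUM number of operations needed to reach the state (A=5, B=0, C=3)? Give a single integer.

BFS from (A=0, B=0, C=9). One shortest path:
  1. fill(B) -> (A=0 B=8 C=9)
  2. empty(C) -> (A=0 B=8 C=0)
  3. pour(B -> A) -> (A=5 B=3 C=0)
  4. pour(B -> C) -> (A=5 B=0 C=3)
Reached target in 4 moves.

Answer: 4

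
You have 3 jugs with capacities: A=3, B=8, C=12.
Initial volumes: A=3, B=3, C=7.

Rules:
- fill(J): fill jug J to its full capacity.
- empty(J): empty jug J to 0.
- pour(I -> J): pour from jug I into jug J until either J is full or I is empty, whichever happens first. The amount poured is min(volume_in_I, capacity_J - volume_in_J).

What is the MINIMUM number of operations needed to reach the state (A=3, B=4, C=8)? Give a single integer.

BFS from (A=3, B=3, C=7). One shortest path:
  1. empty(A) -> (A=0 B=3 C=7)
  2. pour(C -> B) -> (A=0 B=8 C=2)
  3. pour(C -> A) -> (A=2 B=8 C=0)
  4. pour(B -> C) -> (A=2 B=0 C=8)
  5. fill(B) -> (A=2 B=8 C=8)
  6. pour(B -> A) -> (A=3 B=7 C=8)
  7. empty(A) -> (A=0 B=7 C=8)
  8. pour(B -> A) -> (A=3 B=4 C=8)
Reached target in 8 moves.

Answer: 8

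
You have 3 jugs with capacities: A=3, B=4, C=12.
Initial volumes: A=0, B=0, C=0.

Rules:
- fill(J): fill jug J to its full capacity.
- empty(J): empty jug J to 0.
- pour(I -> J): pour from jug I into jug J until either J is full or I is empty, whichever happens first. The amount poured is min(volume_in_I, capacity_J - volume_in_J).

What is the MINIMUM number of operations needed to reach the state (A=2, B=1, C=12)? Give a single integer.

BFS from (A=0, B=0, C=0). One shortest path:
  1. fill(A) -> (A=3 B=0 C=0)
  2. fill(C) -> (A=3 B=0 C=12)
  3. pour(A -> B) -> (A=0 B=3 C=12)
  4. pour(C -> A) -> (A=3 B=3 C=9)
  5. pour(A -> B) -> (A=2 B=4 C=9)
  6. pour(B -> C) -> (A=2 B=1 C=12)
Reached target in 6 moves.

Answer: 6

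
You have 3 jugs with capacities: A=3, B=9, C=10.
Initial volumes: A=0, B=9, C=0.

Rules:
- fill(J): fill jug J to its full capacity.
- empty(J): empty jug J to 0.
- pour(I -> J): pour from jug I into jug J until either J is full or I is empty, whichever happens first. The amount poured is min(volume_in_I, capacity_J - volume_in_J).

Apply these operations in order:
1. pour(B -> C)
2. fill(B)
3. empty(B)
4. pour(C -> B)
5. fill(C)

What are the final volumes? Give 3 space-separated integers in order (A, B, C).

Step 1: pour(B -> C) -> (A=0 B=0 C=9)
Step 2: fill(B) -> (A=0 B=9 C=9)
Step 3: empty(B) -> (A=0 B=0 C=9)
Step 4: pour(C -> B) -> (A=0 B=9 C=0)
Step 5: fill(C) -> (A=0 B=9 C=10)

Answer: 0 9 10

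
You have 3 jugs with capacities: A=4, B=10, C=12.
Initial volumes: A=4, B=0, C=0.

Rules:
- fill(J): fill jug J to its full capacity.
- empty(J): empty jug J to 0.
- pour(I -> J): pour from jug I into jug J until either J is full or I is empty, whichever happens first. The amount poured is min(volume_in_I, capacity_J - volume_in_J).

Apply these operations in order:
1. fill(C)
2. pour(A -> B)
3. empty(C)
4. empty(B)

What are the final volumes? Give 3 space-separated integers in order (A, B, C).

Answer: 0 0 0

Derivation:
Step 1: fill(C) -> (A=4 B=0 C=12)
Step 2: pour(A -> B) -> (A=0 B=4 C=12)
Step 3: empty(C) -> (A=0 B=4 C=0)
Step 4: empty(B) -> (A=0 B=0 C=0)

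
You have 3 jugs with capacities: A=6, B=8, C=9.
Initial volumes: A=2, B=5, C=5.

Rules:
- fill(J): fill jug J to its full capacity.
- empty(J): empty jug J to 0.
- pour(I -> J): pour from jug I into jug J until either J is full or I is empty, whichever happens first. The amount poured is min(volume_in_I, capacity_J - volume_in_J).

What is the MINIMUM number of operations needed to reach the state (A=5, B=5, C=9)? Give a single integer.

BFS from (A=2, B=5, C=5). One shortest path:
  1. empty(A) -> (A=0 B=5 C=5)
  2. pour(C -> A) -> (A=5 B=5 C=0)
  3. fill(C) -> (A=5 B=5 C=9)
Reached target in 3 moves.

Answer: 3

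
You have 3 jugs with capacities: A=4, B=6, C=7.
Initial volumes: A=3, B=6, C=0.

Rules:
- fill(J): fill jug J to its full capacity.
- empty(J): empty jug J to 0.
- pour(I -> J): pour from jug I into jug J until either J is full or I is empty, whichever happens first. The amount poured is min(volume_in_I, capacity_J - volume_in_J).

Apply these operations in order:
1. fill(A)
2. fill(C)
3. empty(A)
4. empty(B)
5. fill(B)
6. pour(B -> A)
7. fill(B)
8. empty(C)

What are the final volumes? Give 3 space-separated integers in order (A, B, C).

Answer: 4 6 0

Derivation:
Step 1: fill(A) -> (A=4 B=6 C=0)
Step 2: fill(C) -> (A=4 B=6 C=7)
Step 3: empty(A) -> (A=0 B=6 C=7)
Step 4: empty(B) -> (A=0 B=0 C=7)
Step 5: fill(B) -> (A=0 B=6 C=7)
Step 6: pour(B -> A) -> (A=4 B=2 C=7)
Step 7: fill(B) -> (A=4 B=6 C=7)
Step 8: empty(C) -> (A=4 B=6 C=0)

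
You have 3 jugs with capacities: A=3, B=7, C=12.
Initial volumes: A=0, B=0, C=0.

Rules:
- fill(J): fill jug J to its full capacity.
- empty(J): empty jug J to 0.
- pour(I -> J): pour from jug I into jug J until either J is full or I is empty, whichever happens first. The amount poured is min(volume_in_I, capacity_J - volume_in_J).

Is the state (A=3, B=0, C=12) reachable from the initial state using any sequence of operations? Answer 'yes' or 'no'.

Answer: yes

Derivation:
BFS from (A=0, B=0, C=0):
  1. fill(A) -> (A=3 B=0 C=0)
  2. fill(C) -> (A=3 B=0 C=12)
Target reached → yes.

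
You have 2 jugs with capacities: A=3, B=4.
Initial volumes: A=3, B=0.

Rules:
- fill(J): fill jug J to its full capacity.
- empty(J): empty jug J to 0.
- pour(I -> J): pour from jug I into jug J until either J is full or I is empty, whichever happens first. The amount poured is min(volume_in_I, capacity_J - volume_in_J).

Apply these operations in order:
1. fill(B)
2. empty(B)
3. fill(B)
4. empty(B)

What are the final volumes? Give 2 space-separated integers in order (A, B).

Answer: 3 0

Derivation:
Step 1: fill(B) -> (A=3 B=4)
Step 2: empty(B) -> (A=3 B=0)
Step 3: fill(B) -> (A=3 B=4)
Step 4: empty(B) -> (A=3 B=0)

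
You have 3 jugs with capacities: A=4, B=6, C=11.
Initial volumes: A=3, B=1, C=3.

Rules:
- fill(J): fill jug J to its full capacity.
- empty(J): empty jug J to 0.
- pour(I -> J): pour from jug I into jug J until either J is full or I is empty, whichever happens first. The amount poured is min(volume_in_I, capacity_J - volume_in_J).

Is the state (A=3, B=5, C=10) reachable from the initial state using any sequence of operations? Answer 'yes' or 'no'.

BFS explored all 271 reachable states.
Reachable set includes: (0,0,0), (0,0,1), (0,0,2), (0,0,3), (0,0,4), (0,0,5), (0,0,6), (0,0,7), (0,0,8), (0,0,9), (0,0,10), (0,0,11) ...
Target (A=3, B=5, C=10) not in reachable set → no.

Answer: no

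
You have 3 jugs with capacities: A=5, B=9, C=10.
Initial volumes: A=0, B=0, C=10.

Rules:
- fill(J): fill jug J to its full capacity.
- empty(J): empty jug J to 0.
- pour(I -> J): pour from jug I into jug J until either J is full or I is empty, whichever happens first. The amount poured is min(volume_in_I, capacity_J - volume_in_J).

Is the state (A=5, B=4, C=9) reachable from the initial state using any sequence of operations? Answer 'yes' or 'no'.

Answer: yes

Derivation:
BFS from (A=0, B=0, C=10):
  1. fill(B) -> (A=0 B=9 C=10)
  2. empty(C) -> (A=0 B=9 C=0)
  3. pour(B -> C) -> (A=0 B=0 C=9)
  4. fill(B) -> (A=0 B=9 C=9)
  5. pour(B -> A) -> (A=5 B=4 C=9)
Target reached → yes.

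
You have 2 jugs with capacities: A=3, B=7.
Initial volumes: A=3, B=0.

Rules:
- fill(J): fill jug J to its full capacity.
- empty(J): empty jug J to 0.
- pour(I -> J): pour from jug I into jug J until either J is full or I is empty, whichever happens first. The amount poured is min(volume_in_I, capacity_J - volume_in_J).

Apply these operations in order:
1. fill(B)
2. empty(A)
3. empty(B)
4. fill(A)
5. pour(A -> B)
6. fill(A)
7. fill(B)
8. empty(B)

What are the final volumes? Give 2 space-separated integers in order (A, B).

Step 1: fill(B) -> (A=3 B=7)
Step 2: empty(A) -> (A=0 B=7)
Step 3: empty(B) -> (A=0 B=0)
Step 4: fill(A) -> (A=3 B=0)
Step 5: pour(A -> B) -> (A=0 B=3)
Step 6: fill(A) -> (A=3 B=3)
Step 7: fill(B) -> (A=3 B=7)
Step 8: empty(B) -> (A=3 B=0)

Answer: 3 0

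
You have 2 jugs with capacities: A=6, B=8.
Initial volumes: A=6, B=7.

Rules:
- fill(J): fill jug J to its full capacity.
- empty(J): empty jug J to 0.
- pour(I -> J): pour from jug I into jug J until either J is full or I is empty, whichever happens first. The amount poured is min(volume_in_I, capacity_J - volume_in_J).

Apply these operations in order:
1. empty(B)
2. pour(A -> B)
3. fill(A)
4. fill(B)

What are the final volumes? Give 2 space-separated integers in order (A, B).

Step 1: empty(B) -> (A=6 B=0)
Step 2: pour(A -> B) -> (A=0 B=6)
Step 3: fill(A) -> (A=6 B=6)
Step 4: fill(B) -> (A=6 B=8)

Answer: 6 8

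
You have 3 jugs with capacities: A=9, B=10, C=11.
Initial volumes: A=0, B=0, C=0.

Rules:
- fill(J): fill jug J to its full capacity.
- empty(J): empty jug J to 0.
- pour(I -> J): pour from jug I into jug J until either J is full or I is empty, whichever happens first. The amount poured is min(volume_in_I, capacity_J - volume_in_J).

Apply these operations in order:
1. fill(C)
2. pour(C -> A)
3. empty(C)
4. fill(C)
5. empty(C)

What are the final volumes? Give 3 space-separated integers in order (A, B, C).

Answer: 9 0 0

Derivation:
Step 1: fill(C) -> (A=0 B=0 C=11)
Step 2: pour(C -> A) -> (A=9 B=0 C=2)
Step 3: empty(C) -> (A=9 B=0 C=0)
Step 4: fill(C) -> (A=9 B=0 C=11)
Step 5: empty(C) -> (A=9 B=0 C=0)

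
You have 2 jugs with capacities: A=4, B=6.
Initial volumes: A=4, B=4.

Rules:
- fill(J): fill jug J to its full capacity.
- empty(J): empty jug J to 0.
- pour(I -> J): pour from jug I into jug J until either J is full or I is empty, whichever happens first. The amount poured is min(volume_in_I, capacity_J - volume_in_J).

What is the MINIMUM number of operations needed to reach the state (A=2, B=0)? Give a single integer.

Answer: 2

Derivation:
BFS from (A=4, B=4). One shortest path:
  1. pour(A -> B) -> (A=2 B=6)
  2. empty(B) -> (A=2 B=0)
Reached target in 2 moves.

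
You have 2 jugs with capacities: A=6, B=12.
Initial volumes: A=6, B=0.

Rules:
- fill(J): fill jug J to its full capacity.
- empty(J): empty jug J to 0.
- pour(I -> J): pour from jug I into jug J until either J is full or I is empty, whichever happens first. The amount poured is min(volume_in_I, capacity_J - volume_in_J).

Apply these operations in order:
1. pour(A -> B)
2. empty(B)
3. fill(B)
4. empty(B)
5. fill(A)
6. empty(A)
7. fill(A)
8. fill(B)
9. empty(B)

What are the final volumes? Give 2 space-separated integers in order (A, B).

Step 1: pour(A -> B) -> (A=0 B=6)
Step 2: empty(B) -> (A=0 B=0)
Step 3: fill(B) -> (A=0 B=12)
Step 4: empty(B) -> (A=0 B=0)
Step 5: fill(A) -> (A=6 B=0)
Step 6: empty(A) -> (A=0 B=0)
Step 7: fill(A) -> (A=6 B=0)
Step 8: fill(B) -> (A=6 B=12)
Step 9: empty(B) -> (A=6 B=0)

Answer: 6 0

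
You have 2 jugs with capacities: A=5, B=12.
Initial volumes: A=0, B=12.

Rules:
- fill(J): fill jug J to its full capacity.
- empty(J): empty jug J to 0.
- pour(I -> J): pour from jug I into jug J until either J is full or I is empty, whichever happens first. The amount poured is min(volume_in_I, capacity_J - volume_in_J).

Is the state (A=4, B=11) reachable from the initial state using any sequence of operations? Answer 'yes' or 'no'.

BFS explored all 34 reachable states.
Reachable set includes: (0,0), (0,1), (0,2), (0,3), (0,4), (0,5), (0,6), (0,7), (0,8), (0,9), (0,10), (0,11) ...
Target (A=4, B=11) not in reachable set → no.

Answer: no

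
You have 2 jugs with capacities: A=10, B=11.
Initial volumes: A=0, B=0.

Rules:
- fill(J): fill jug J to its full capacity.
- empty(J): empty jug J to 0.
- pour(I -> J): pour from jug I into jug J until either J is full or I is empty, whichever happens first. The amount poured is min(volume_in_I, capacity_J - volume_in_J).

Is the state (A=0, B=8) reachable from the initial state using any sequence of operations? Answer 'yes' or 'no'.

Answer: yes

Derivation:
BFS from (A=0, B=0):
  1. fill(A) -> (A=10 B=0)
  2. pour(A -> B) -> (A=0 B=10)
  3. fill(A) -> (A=10 B=10)
  4. pour(A -> B) -> (A=9 B=11)
  5. empty(B) -> (A=9 B=0)
  6. pour(A -> B) -> (A=0 B=9)
  7. fill(A) -> (A=10 B=9)
  8. pour(A -> B) -> (A=8 B=11)
  9. empty(B) -> (A=8 B=0)
  10. pour(A -> B) -> (A=0 B=8)
Target reached → yes.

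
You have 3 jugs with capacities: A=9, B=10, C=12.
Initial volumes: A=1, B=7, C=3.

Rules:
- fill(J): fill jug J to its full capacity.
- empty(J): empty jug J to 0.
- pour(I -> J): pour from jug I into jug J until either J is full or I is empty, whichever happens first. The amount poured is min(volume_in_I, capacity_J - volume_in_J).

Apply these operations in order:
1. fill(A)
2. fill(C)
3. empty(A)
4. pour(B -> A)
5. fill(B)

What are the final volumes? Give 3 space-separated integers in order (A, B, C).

Answer: 7 10 12

Derivation:
Step 1: fill(A) -> (A=9 B=7 C=3)
Step 2: fill(C) -> (A=9 B=7 C=12)
Step 3: empty(A) -> (A=0 B=7 C=12)
Step 4: pour(B -> A) -> (A=7 B=0 C=12)
Step 5: fill(B) -> (A=7 B=10 C=12)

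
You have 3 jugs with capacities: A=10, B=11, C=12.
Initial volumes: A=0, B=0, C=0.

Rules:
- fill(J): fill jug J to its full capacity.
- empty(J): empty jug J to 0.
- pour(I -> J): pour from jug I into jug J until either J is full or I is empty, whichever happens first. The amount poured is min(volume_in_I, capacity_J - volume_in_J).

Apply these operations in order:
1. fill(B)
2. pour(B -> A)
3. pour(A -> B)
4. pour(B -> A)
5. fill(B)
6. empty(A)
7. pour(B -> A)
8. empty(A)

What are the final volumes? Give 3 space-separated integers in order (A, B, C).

Step 1: fill(B) -> (A=0 B=11 C=0)
Step 2: pour(B -> A) -> (A=10 B=1 C=0)
Step 3: pour(A -> B) -> (A=0 B=11 C=0)
Step 4: pour(B -> A) -> (A=10 B=1 C=0)
Step 5: fill(B) -> (A=10 B=11 C=0)
Step 6: empty(A) -> (A=0 B=11 C=0)
Step 7: pour(B -> A) -> (A=10 B=1 C=0)
Step 8: empty(A) -> (A=0 B=1 C=0)

Answer: 0 1 0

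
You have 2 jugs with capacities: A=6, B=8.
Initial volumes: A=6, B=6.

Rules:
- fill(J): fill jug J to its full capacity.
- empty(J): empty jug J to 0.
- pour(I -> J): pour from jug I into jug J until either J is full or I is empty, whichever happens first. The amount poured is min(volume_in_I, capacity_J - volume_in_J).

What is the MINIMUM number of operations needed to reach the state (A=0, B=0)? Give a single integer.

BFS from (A=6, B=6). One shortest path:
  1. empty(A) -> (A=0 B=6)
  2. empty(B) -> (A=0 B=0)
Reached target in 2 moves.

Answer: 2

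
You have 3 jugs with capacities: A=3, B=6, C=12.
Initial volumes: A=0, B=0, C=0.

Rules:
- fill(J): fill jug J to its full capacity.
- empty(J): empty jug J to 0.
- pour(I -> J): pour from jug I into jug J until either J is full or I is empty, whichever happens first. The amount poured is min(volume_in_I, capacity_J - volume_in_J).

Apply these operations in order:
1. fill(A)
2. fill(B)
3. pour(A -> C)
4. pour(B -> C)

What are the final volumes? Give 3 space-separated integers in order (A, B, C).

Answer: 0 0 9

Derivation:
Step 1: fill(A) -> (A=3 B=0 C=0)
Step 2: fill(B) -> (A=3 B=6 C=0)
Step 3: pour(A -> C) -> (A=0 B=6 C=3)
Step 4: pour(B -> C) -> (A=0 B=0 C=9)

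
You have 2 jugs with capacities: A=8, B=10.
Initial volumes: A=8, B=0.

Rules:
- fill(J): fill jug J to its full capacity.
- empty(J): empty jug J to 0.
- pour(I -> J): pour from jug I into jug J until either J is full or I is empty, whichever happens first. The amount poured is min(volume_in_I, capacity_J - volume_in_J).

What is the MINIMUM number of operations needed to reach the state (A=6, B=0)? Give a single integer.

BFS from (A=8, B=0). One shortest path:
  1. pour(A -> B) -> (A=0 B=8)
  2. fill(A) -> (A=8 B=8)
  3. pour(A -> B) -> (A=6 B=10)
  4. empty(B) -> (A=6 B=0)
Reached target in 4 moves.

Answer: 4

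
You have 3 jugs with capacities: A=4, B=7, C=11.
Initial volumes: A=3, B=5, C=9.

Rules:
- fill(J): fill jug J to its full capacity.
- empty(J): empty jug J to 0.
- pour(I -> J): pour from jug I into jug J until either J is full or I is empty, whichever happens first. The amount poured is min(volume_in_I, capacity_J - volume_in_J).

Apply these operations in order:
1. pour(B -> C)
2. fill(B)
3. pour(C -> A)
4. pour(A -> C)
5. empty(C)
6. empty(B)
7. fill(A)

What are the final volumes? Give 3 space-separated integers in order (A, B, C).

Step 1: pour(B -> C) -> (A=3 B=3 C=11)
Step 2: fill(B) -> (A=3 B=7 C=11)
Step 3: pour(C -> A) -> (A=4 B=7 C=10)
Step 4: pour(A -> C) -> (A=3 B=7 C=11)
Step 5: empty(C) -> (A=3 B=7 C=0)
Step 6: empty(B) -> (A=3 B=0 C=0)
Step 7: fill(A) -> (A=4 B=0 C=0)

Answer: 4 0 0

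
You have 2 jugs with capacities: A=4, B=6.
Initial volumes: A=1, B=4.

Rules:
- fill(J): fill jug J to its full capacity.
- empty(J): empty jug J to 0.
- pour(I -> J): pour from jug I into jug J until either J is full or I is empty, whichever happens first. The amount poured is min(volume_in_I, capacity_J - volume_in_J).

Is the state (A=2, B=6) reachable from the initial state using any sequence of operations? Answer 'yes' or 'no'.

BFS from (A=1, B=4):
  1. fill(A) -> (A=4 B=4)
  2. pour(A -> B) -> (A=2 B=6)
Target reached → yes.

Answer: yes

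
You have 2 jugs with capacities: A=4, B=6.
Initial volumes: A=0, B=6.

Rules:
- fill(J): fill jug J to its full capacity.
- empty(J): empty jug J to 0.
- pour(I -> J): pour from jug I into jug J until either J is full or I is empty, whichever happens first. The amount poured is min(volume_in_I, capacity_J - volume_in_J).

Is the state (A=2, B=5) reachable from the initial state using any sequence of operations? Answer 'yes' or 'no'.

Answer: no

Derivation:
BFS explored all 10 reachable states.
Reachable set includes: (0,0), (0,2), (0,4), (0,6), (2,0), (2,6), (4,0), (4,2), (4,4), (4,6)
Target (A=2, B=5) not in reachable set → no.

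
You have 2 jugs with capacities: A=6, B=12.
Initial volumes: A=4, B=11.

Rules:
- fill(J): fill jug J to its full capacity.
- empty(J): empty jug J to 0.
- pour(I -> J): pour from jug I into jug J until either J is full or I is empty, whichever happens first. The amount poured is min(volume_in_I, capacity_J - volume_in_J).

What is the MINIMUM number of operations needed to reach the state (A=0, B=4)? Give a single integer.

BFS from (A=4, B=11). One shortest path:
  1. empty(B) -> (A=4 B=0)
  2. pour(A -> B) -> (A=0 B=4)
Reached target in 2 moves.

Answer: 2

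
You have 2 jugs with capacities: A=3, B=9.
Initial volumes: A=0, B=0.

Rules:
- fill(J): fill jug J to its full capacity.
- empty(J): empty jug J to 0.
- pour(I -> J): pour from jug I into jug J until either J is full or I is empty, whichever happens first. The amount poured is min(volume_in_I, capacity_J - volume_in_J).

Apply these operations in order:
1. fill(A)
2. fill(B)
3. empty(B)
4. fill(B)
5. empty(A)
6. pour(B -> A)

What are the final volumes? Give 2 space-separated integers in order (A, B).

Step 1: fill(A) -> (A=3 B=0)
Step 2: fill(B) -> (A=3 B=9)
Step 3: empty(B) -> (A=3 B=0)
Step 4: fill(B) -> (A=3 B=9)
Step 5: empty(A) -> (A=0 B=9)
Step 6: pour(B -> A) -> (A=3 B=6)

Answer: 3 6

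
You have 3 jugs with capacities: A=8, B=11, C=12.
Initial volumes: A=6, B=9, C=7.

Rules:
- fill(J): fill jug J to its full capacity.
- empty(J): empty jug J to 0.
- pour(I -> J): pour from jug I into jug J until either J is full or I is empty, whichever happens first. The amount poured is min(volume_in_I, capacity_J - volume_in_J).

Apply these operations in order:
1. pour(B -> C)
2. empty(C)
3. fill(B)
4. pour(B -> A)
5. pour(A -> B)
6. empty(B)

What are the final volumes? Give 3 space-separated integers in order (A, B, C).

Step 1: pour(B -> C) -> (A=6 B=4 C=12)
Step 2: empty(C) -> (A=6 B=4 C=0)
Step 3: fill(B) -> (A=6 B=11 C=0)
Step 4: pour(B -> A) -> (A=8 B=9 C=0)
Step 5: pour(A -> B) -> (A=6 B=11 C=0)
Step 6: empty(B) -> (A=6 B=0 C=0)

Answer: 6 0 0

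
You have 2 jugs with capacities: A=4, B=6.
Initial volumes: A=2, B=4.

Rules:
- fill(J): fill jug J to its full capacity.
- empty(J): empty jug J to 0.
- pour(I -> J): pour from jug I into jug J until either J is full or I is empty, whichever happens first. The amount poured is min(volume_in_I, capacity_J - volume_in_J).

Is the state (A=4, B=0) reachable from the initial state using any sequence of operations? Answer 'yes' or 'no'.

BFS from (A=2, B=4):
  1. fill(A) -> (A=4 B=4)
  2. empty(B) -> (A=4 B=0)
Target reached → yes.

Answer: yes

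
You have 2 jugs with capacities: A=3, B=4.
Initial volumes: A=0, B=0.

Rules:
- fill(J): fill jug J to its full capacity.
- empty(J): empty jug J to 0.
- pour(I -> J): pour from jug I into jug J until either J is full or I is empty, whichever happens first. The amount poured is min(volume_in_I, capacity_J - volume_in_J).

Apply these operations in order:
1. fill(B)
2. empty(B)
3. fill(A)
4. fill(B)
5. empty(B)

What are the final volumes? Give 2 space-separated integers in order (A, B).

Step 1: fill(B) -> (A=0 B=4)
Step 2: empty(B) -> (A=0 B=0)
Step 3: fill(A) -> (A=3 B=0)
Step 4: fill(B) -> (A=3 B=4)
Step 5: empty(B) -> (A=3 B=0)

Answer: 3 0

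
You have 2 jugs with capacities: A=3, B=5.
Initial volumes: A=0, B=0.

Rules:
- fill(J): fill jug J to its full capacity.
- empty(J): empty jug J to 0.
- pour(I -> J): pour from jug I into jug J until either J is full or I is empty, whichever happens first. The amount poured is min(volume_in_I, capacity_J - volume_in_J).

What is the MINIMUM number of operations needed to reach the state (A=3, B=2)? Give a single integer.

Answer: 2

Derivation:
BFS from (A=0, B=0). One shortest path:
  1. fill(B) -> (A=0 B=5)
  2. pour(B -> A) -> (A=3 B=2)
Reached target in 2 moves.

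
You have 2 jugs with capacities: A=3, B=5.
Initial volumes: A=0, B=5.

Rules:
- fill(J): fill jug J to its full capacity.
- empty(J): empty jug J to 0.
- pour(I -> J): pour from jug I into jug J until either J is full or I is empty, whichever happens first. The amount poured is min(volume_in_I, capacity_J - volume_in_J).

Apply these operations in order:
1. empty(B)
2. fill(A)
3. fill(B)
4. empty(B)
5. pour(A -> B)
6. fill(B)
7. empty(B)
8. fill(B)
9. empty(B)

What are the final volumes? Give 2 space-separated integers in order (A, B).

Step 1: empty(B) -> (A=0 B=0)
Step 2: fill(A) -> (A=3 B=0)
Step 3: fill(B) -> (A=3 B=5)
Step 4: empty(B) -> (A=3 B=0)
Step 5: pour(A -> B) -> (A=0 B=3)
Step 6: fill(B) -> (A=0 B=5)
Step 7: empty(B) -> (A=0 B=0)
Step 8: fill(B) -> (A=0 B=5)
Step 9: empty(B) -> (A=0 B=0)

Answer: 0 0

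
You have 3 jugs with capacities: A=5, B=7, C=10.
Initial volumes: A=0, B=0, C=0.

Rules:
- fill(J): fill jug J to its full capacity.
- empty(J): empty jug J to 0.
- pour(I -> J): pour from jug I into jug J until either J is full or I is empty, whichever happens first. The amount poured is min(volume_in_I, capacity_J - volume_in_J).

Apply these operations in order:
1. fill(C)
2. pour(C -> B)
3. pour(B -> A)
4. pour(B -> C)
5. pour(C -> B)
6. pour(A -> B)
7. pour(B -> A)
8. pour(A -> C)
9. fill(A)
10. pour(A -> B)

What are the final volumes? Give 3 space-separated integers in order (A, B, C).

Step 1: fill(C) -> (A=0 B=0 C=10)
Step 2: pour(C -> B) -> (A=0 B=7 C=3)
Step 3: pour(B -> A) -> (A=5 B=2 C=3)
Step 4: pour(B -> C) -> (A=5 B=0 C=5)
Step 5: pour(C -> B) -> (A=5 B=5 C=0)
Step 6: pour(A -> B) -> (A=3 B=7 C=0)
Step 7: pour(B -> A) -> (A=5 B=5 C=0)
Step 8: pour(A -> C) -> (A=0 B=5 C=5)
Step 9: fill(A) -> (A=5 B=5 C=5)
Step 10: pour(A -> B) -> (A=3 B=7 C=5)

Answer: 3 7 5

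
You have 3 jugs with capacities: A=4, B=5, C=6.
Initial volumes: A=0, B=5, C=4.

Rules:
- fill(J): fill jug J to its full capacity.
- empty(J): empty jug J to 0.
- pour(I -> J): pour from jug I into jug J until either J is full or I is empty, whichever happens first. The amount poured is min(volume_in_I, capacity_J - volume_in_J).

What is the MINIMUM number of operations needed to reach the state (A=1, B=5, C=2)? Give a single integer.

BFS from (A=0, B=5, C=4). One shortest path:
  1. fill(A) -> (A=4 B=5 C=4)
  2. empty(B) -> (A=4 B=0 C=4)
  3. pour(A -> B) -> (A=0 B=4 C=4)
  4. pour(B -> C) -> (A=0 B=2 C=6)
  5. pour(C -> A) -> (A=4 B=2 C=2)
  6. pour(A -> B) -> (A=1 B=5 C=2)
Reached target in 6 moves.

Answer: 6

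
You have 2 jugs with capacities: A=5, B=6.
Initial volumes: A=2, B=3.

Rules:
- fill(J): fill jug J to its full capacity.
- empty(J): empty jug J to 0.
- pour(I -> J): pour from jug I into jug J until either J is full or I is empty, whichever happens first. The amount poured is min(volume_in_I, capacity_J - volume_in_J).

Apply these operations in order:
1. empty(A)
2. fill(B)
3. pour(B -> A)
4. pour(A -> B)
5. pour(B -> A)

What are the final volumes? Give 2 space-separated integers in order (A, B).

Step 1: empty(A) -> (A=0 B=3)
Step 2: fill(B) -> (A=0 B=6)
Step 3: pour(B -> A) -> (A=5 B=1)
Step 4: pour(A -> B) -> (A=0 B=6)
Step 5: pour(B -> A) -> (A=5 B=1)

Answer: 5 1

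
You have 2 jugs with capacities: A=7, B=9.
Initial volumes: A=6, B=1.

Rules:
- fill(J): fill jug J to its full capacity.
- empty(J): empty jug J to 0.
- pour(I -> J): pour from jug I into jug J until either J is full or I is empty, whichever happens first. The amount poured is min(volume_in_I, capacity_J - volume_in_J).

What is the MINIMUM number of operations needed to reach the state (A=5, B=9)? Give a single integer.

BFS from (A=6, B=1). One shortest path:
  1. pour(A -> B) -> (A=0 B=7)
  2. fill(A) -> (A=7 B=7)
  3. pour(A -> B) -> (A=5 B=9)
Reached target in 3 moves.

Answer: 3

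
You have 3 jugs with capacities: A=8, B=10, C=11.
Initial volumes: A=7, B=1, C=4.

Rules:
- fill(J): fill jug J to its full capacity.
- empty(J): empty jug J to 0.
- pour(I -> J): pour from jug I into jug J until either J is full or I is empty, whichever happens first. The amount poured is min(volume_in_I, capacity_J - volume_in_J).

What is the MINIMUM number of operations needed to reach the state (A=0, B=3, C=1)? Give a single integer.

Answer: 5

Derivation:
BFS from (A=7, B=1, C=4). One shortest path:
  1. pour(A -> C) -> (A=0 B=1 C=11)
  2. pour(B -> A) -> (A=1 B=0 C=11)
  3. pour(C -> B) -> (A=1 B=10 C=1)
  4. pour(B -> A) -> (A=8 B=3 C=1)
  5. empty(A) -> (A=0 B=3 C=1)
Reached target in 5 moves.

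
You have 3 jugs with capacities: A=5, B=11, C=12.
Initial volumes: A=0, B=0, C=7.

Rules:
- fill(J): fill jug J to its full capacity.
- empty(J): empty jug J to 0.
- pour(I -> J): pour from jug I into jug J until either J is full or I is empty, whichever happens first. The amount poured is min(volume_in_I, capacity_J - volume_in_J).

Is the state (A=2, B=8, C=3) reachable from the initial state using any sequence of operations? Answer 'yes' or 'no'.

Answer: no

Derivation:
BFS explored all 496 reachable states.
Reachable set includes: (0,0,0), (0,0,1), (0,0,2), (0,0,3), (0,0,4), (0,0,5), (0,0,6), (0,0,7), (0,0,8), (0,0,9), (0,0,10), (0,0,11) ...
Target (A=2, B=8, C=3) not in reachable set → no.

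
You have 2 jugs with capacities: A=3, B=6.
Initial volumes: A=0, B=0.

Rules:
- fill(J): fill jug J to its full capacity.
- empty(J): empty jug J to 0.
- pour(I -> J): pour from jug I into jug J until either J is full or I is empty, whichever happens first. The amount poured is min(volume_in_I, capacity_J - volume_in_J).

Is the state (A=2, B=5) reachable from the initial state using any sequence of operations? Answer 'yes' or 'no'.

Answer: no

Derivation:
BFS explored all 6 reachable states.
Reachable set includes: (0,0), (0,3), (0,6), (3,0), (3,3), (3,6)
Target (A=2, B=5) not in reachable set → no.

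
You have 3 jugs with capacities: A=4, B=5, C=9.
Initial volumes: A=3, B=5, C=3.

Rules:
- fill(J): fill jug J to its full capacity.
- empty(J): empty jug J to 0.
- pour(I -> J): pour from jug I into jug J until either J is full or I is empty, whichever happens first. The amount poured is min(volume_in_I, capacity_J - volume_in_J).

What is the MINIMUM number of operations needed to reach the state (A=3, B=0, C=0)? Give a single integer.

BFS from (A=3, B=5, C=3). One shortest path:
  1. empty(B) -> (A=3 B=0 C=3)
  2. empty(C) -> (A=3 B=0 C=0)
Reached target in 2 moves.

Answer: 2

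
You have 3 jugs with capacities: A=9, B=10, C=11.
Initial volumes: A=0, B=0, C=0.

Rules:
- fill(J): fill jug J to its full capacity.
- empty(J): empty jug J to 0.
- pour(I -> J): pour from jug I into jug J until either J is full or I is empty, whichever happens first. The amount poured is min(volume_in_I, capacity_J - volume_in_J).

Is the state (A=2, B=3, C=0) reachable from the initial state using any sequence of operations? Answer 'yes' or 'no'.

BFS from (A=0, B=0, C=0):
  1. fill(B) -> (A=0 B=10 C=0)
  2. fill(C) -> (A=0 B=10 C=11)
  3. pour(B -> A) -> (A=9 B=1 C=11)
  4. empty(A) -> (A=0 B=1 C=11)
  5. pour(C -> A) -> (A=9 B=1 C=2)
  6. empty(A) -> (A=0 B=1 C=2)
  7. pour(C -> B) -> (A=0 B=3 C=0)
  8. fill(C) -> (A=0 B=3 C=11)
  9. pour(C -> A) -> (A=9 B=3 C=2)
  10. empty(A) -> (A=0 B=3 C=2)
  11. pour(C -> A) -> (A=2 B=3 C=0)
Target reached → yes.

Answer: yes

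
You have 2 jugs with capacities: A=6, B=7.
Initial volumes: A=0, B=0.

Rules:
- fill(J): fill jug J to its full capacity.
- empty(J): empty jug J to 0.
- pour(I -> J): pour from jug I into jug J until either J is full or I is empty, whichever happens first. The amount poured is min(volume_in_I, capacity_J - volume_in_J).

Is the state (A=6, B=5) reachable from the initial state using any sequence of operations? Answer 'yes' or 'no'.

BFS from (A=0, B=0):
  1. fill(A) -> (A=6 B=0)
  2. pour(A -> B) -> (A=0 B=6)
  3. fill(A) -> (A=6 B=6)
  4. pour(A -> B) -> (A=5 B=7)
  5. empty(B) -> (A=5 B=0)
  6. pour(A -> B) -> (A=0 B=5)
  7. fill(A) -> (A=6 B=5)
Target reached → yes.

Answer: yes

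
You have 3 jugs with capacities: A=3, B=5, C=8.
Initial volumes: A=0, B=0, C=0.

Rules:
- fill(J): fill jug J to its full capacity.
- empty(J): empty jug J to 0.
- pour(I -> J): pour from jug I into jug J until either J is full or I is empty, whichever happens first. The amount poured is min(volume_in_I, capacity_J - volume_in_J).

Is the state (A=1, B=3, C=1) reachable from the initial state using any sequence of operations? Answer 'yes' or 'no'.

Answer: no

Derivation:
BFS explored all 160 reachable states.
Reachable set includes: (0,0,0), (0,0,1), (0,0,2), (0,0,3), (0,0,4), (0,0,5), (0,0,6), (0,0,7), (0,0,8), (0,1,0), (0,1,1), (0,1,2) ...
Target (A=1, B=3, C=1) not in reachable set → no.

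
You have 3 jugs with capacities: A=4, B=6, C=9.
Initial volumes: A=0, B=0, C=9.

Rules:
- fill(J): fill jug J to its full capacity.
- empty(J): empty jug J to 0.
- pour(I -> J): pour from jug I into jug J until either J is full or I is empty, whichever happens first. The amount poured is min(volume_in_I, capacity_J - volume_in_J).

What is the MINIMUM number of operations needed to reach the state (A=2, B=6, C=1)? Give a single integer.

Answer: 4

Derivation:
BFS from (A=0, B=0, C=9). One shortest path:
  1. pour(C -> A) -> (A=4 B=0 C=5)
  2. pour(A -> B) -> (A=0 B=4 C=5)
  3. pour(C -> A) -> (A=4 B=4 C=1)
  4. pour(A -> B) -> (A=2 B=6 C=1)
Reached target in 4 moves.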